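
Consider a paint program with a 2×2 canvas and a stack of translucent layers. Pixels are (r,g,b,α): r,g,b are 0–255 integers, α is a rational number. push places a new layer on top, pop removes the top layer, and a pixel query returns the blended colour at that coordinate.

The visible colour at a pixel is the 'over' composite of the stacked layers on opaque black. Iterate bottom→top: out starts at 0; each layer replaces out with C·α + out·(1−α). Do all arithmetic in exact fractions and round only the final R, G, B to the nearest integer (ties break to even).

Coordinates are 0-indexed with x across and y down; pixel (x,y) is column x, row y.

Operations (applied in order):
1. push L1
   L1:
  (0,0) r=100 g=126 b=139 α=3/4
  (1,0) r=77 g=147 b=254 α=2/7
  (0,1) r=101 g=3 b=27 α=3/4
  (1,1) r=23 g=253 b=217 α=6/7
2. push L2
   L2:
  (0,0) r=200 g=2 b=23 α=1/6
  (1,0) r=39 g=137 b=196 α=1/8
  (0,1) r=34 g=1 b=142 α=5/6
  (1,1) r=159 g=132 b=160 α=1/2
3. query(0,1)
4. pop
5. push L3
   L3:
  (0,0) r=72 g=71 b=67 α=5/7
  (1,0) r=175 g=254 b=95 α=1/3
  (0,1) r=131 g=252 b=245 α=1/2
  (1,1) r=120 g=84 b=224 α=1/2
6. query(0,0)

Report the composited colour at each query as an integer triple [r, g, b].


at x=0,y=1 over L1,L2:
after L1 α=3/4: [303/4, 9/4, 81/4]
after L2 α=5/6: [983/24, 29/24, 2921/24]
rounded: [41, 1, 122]

query (0,0) [L1,L3] — begin 0,0,0
+L1 (α=3/4) → [75, 189/2, 417/4]
+L3 (α=5/7) → [510/7, 544/7, 1087/14]
→ [73, 78, 78]


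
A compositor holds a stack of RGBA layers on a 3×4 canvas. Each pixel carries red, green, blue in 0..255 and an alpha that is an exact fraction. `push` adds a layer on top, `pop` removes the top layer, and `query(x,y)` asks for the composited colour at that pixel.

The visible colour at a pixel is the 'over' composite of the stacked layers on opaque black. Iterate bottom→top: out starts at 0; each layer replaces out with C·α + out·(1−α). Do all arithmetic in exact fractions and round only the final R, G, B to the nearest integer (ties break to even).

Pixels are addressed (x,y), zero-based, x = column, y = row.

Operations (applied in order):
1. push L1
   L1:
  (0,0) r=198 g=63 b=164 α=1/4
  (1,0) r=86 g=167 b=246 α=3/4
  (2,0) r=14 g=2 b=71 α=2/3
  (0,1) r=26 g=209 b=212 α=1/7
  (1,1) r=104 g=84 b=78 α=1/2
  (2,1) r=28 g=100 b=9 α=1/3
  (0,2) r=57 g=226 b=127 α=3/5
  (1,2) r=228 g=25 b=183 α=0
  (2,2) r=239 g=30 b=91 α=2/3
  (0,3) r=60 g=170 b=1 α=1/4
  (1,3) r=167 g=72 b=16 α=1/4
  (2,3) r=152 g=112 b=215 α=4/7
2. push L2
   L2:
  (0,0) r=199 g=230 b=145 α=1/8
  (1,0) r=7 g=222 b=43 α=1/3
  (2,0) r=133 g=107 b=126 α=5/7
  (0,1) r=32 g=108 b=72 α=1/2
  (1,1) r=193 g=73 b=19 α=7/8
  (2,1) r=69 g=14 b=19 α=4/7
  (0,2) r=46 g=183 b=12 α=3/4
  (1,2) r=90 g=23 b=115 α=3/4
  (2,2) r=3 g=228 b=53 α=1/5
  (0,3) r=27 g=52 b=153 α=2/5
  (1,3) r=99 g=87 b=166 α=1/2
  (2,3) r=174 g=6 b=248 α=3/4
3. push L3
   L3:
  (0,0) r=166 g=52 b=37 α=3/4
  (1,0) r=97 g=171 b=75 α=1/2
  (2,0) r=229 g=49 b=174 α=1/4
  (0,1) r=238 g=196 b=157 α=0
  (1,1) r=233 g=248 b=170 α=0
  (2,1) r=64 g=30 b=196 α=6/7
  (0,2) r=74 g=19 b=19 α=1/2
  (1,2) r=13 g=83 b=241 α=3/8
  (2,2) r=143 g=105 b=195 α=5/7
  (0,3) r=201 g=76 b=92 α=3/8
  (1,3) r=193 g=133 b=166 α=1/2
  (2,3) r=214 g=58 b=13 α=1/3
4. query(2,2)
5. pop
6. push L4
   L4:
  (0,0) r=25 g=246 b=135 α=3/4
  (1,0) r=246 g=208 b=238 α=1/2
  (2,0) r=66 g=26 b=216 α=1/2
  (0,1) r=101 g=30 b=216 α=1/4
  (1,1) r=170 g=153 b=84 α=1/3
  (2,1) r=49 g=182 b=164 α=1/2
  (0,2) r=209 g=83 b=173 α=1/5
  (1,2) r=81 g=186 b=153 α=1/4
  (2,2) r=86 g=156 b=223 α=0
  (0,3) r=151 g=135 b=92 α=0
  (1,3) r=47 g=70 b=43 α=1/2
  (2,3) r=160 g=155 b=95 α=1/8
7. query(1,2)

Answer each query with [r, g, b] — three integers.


query (2,2) [L1,L2,L3] — begin 0,0,0
after L1 α=2/3: [478/3, 20, 182/3]
after L2 α=1/5: [1921/15, 308/5, 887/15]
after L3 α=5/7: [2081/15, 463/5, 16399/105]
rounded: [139, 93, 156]

(1,2) stack=L1,L2,L4; from [0,0,0]:
after L1 α=0: [0, 0, 0]
after L2 α=3/4: [135/2, 69/4, 345/4]
after L4 α=1/4: [567/8, 951/16, 1647/16]
rounded: [71, 59, 103]


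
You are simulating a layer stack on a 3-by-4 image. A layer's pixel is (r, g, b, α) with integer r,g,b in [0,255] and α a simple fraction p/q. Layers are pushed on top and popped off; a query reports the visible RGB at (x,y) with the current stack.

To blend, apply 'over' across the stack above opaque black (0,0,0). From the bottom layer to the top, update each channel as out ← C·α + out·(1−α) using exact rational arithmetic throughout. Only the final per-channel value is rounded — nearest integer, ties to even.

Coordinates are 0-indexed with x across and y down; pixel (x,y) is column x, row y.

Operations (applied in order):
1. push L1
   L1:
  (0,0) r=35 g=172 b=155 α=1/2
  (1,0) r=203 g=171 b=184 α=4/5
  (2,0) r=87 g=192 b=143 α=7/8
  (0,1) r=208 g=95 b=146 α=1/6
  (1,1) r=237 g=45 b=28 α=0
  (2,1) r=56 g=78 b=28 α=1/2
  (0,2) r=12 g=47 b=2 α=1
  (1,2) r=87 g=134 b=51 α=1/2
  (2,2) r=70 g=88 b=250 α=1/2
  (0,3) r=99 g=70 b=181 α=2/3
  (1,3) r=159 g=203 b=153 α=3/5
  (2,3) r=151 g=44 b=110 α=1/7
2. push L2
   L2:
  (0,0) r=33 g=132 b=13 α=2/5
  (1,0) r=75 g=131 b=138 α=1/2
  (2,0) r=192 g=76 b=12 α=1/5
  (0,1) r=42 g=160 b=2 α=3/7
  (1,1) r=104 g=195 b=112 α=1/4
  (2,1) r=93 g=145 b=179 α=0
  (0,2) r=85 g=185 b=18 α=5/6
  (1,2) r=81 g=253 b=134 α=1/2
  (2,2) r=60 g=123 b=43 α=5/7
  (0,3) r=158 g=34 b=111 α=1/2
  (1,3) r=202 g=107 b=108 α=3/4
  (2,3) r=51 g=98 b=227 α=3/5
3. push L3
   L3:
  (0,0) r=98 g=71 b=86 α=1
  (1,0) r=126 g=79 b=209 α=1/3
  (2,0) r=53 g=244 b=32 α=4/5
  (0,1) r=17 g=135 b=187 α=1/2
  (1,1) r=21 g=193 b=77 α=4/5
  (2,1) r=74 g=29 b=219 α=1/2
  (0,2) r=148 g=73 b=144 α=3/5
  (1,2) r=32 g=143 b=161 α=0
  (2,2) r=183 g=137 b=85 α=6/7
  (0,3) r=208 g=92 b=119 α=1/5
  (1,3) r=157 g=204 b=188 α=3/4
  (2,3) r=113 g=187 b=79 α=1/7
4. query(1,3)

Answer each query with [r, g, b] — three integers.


query (1,3) [L1,L2,L3] — begin 0,0,0
L1 α=3/5: [477/5, 609/5, 459/5]
L2 α=3/4: [3507/20, 1107/10, 2079/20]
L3 α=3/4: [12927/80, 7227/40, 13359/80]
rounded: [162, 181, 167]


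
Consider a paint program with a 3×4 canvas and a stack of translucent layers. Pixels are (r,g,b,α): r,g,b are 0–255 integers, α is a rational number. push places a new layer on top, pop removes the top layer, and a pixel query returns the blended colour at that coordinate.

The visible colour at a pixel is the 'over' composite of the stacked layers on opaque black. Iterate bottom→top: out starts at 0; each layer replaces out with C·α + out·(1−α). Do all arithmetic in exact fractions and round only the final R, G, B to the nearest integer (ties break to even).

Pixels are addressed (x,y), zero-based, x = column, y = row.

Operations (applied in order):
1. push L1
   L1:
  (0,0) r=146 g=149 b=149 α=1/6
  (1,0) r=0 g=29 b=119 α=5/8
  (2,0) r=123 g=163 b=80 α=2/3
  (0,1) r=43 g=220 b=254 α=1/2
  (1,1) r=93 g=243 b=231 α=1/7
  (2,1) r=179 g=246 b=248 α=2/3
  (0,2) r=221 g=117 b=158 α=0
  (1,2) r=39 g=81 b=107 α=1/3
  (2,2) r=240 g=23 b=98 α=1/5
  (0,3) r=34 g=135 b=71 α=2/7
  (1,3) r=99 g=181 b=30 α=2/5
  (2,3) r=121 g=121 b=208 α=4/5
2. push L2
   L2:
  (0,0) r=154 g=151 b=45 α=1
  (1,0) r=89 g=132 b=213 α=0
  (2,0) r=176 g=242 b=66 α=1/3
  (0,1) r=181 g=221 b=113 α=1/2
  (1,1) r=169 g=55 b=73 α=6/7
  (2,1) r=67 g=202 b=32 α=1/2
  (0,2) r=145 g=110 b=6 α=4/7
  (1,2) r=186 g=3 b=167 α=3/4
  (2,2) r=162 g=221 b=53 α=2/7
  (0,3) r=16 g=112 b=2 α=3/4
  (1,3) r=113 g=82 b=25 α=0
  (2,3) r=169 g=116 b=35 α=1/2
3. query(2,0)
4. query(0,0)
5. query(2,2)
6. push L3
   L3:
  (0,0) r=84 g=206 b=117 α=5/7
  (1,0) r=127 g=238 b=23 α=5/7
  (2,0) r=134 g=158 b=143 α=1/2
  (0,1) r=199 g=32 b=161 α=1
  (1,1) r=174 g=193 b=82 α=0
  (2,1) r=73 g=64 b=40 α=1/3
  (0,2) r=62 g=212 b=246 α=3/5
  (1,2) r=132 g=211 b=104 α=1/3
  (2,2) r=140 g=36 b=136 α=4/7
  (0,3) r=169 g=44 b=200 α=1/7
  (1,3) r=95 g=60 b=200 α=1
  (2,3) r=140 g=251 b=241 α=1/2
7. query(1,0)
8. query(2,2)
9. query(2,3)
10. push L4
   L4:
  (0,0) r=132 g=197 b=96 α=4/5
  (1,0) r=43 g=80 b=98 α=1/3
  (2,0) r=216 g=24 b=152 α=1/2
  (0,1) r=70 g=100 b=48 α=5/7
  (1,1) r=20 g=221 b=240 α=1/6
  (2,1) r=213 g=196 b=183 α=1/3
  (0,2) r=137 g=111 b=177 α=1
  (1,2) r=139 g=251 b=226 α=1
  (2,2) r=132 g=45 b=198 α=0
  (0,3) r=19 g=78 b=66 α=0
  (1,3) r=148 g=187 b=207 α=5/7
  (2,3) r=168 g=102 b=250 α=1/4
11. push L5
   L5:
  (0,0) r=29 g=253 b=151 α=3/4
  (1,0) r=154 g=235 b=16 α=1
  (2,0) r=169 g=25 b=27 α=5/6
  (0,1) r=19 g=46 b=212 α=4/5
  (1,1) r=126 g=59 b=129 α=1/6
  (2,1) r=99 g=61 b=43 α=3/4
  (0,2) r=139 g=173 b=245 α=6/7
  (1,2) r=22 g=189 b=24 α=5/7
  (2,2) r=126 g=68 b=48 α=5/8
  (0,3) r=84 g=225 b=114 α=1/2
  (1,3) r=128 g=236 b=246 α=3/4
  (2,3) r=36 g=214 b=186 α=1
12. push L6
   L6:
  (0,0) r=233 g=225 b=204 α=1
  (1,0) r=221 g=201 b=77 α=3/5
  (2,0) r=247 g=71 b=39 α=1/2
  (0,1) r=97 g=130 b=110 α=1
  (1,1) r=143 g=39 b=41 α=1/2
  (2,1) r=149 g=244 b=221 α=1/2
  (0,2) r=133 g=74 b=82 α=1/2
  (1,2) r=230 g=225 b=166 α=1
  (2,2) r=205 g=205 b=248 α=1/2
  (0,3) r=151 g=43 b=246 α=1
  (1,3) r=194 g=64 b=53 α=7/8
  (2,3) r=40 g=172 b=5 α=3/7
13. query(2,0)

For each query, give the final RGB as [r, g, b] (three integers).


at x=2,y=0 over L1,L2:
+L1 (α=2/3) → [82, 326/3, 160/3]
+L2 (α=1/3) → [340/3, 1378/9, 518/9]
rounded: [113, 153, 58]

(0,0) stack=L1,L2; from [0,0,0]:
L1 α=1/6: [73/3, 149/6, 149/6]
L2 α=1: [154, 151, 45]
= [154, 151, 45]

query (2,2) [L1,L2] — begin 0,0,0
+L1 (α=1/5) → [48, 23/5, 98/5]
+L2 (α=2/7) → [564/7, 465/7, 204/7]
rounded: [81, 66, 29]

query (1,0) [L1,L2,L3] — begin 0,0,0
+L1 (α=5/8) → [0, 145/8, 595/8]
+L2 (α=0) → [0, 145/8, 595/8]
+L3 (α=5/7) → [635/7, 4905/28, 1055/28]
→ [91, 175, 38]

query (2,2) [L1,L2,L3] — begin 0,0,0
L1 α=1/5: [48, 23/5, 98/5]
L2 α=2/7: [564/7, 465/7, 204/7]
L3 α=4/7: [5612/49, 2403/49, 4420/49]
rounded: [115, 49, 90]

(2,3) stack=L1,L2,L3; from [0,0,0]:
L1 α=4/5: [484/5, 484/5, 832/5]
L2 α=1/2: [1329/10, 532/5, 1007/10]
L3 α=1/2: [2729/20, 1787/10, 3417/20]
= [136, 179, 171]

(2,0) stack=L1,L2,L3,L4,L5,L6; from [0,0,0]:
L1 α=2/3: [82, 326/3, 160/3]
L2 α=1/3: [340/3, 1378/9, 518/9]
L3 α=1/2: [371/3, 1400/9, 1805/18]
L4 α=1/2: [1019/6, 808/9, 4541/36]
L5 α=5/6: [6089/36, 1933/54, 9401/216]
L6 α=1/2: [14981/72, 5767/108, 17825/432]
→ [208, 53, 41]


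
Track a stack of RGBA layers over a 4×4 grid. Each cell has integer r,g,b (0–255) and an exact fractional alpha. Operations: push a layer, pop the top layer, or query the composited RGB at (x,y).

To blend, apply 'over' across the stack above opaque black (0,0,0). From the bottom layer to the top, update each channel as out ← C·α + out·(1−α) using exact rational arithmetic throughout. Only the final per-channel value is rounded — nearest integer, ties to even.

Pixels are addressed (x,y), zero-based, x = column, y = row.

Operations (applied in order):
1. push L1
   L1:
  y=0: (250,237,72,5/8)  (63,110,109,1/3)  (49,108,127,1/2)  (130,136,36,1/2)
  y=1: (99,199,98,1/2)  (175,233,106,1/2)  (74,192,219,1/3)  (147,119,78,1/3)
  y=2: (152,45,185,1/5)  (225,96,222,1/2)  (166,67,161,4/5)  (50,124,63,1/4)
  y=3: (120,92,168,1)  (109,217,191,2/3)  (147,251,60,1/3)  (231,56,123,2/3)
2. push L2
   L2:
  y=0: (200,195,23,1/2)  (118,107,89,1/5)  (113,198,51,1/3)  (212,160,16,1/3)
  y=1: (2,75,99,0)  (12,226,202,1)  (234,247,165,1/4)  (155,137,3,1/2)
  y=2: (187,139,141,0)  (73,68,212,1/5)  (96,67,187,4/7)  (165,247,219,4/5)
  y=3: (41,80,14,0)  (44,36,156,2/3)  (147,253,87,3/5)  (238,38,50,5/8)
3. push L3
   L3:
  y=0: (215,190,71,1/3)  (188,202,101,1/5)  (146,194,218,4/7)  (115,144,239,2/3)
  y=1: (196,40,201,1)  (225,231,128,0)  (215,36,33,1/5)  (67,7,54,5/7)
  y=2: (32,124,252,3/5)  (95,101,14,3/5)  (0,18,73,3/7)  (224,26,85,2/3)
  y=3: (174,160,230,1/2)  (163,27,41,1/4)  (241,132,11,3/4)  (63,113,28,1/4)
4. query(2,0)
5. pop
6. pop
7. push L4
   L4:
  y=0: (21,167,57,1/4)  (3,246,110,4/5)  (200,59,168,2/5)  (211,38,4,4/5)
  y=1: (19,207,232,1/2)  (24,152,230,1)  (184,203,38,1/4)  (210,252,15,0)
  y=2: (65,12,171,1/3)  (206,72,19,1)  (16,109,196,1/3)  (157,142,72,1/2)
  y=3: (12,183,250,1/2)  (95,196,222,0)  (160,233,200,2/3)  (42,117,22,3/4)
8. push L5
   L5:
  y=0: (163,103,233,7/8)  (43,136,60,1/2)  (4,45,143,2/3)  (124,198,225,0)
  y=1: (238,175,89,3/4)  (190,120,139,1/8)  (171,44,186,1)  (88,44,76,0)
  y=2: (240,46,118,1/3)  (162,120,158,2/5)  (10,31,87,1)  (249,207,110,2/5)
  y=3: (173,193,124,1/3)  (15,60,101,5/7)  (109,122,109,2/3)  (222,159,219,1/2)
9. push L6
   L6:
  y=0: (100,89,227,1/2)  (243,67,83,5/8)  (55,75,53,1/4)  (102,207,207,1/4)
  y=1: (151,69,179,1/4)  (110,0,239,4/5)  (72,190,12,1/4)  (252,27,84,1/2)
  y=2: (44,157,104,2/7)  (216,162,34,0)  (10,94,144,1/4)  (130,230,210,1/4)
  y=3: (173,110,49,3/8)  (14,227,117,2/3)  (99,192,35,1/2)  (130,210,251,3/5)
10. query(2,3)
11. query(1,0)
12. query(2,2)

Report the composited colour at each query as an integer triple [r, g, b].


query (2,0) [L1,L2,L3] — begin 0,0,0
after L1 α=1/2: [49/2, 54, 127/2]
after L2 α=1/3: [54, 102, 178/3]
after L3 α=4/7: [746/7, 1082/7, 150]
rounded: [107, 155, 150]

at x=2,y=3 over L1,L4,L5,L6:
+L1 (α=1/3) → [49, 251/3, 20]
+L4 (α=2/3) → [123, 1649/9, 140]
+L5 (α=2/3) → [341/3, 3845/27, 358/3]
+L6 (α=1/2) → [319/3, 9029/54, 463/6]
rounded: [106, 167, 77]

query (1,0) [L1,L4,L5,L6] — begin 0,0,0
L1 α=1/3: [21, 110/3, 109/3]
L4 α=4/5: [33/5, 3062/15, 1429/15]
L5 α=1/2: [124/5, 2551/15, 2329/30]
L6 α=5/8: [6447/40, 2113/20, 6479/80]
rounded: [161, 106, 81]

(2,2) stack=L1,L4,L5,L6; from [0,0,0]:
after L1 α=4/5: [664/5, 268/5, 644/5]
after L4 α=1/3: [1408/15, 1081/15, 756/5]
after L5 α=1: [10, 31, 87]
after L6 α=1/4: [10, 187/4, 405/4]
= [10, 47, 101]


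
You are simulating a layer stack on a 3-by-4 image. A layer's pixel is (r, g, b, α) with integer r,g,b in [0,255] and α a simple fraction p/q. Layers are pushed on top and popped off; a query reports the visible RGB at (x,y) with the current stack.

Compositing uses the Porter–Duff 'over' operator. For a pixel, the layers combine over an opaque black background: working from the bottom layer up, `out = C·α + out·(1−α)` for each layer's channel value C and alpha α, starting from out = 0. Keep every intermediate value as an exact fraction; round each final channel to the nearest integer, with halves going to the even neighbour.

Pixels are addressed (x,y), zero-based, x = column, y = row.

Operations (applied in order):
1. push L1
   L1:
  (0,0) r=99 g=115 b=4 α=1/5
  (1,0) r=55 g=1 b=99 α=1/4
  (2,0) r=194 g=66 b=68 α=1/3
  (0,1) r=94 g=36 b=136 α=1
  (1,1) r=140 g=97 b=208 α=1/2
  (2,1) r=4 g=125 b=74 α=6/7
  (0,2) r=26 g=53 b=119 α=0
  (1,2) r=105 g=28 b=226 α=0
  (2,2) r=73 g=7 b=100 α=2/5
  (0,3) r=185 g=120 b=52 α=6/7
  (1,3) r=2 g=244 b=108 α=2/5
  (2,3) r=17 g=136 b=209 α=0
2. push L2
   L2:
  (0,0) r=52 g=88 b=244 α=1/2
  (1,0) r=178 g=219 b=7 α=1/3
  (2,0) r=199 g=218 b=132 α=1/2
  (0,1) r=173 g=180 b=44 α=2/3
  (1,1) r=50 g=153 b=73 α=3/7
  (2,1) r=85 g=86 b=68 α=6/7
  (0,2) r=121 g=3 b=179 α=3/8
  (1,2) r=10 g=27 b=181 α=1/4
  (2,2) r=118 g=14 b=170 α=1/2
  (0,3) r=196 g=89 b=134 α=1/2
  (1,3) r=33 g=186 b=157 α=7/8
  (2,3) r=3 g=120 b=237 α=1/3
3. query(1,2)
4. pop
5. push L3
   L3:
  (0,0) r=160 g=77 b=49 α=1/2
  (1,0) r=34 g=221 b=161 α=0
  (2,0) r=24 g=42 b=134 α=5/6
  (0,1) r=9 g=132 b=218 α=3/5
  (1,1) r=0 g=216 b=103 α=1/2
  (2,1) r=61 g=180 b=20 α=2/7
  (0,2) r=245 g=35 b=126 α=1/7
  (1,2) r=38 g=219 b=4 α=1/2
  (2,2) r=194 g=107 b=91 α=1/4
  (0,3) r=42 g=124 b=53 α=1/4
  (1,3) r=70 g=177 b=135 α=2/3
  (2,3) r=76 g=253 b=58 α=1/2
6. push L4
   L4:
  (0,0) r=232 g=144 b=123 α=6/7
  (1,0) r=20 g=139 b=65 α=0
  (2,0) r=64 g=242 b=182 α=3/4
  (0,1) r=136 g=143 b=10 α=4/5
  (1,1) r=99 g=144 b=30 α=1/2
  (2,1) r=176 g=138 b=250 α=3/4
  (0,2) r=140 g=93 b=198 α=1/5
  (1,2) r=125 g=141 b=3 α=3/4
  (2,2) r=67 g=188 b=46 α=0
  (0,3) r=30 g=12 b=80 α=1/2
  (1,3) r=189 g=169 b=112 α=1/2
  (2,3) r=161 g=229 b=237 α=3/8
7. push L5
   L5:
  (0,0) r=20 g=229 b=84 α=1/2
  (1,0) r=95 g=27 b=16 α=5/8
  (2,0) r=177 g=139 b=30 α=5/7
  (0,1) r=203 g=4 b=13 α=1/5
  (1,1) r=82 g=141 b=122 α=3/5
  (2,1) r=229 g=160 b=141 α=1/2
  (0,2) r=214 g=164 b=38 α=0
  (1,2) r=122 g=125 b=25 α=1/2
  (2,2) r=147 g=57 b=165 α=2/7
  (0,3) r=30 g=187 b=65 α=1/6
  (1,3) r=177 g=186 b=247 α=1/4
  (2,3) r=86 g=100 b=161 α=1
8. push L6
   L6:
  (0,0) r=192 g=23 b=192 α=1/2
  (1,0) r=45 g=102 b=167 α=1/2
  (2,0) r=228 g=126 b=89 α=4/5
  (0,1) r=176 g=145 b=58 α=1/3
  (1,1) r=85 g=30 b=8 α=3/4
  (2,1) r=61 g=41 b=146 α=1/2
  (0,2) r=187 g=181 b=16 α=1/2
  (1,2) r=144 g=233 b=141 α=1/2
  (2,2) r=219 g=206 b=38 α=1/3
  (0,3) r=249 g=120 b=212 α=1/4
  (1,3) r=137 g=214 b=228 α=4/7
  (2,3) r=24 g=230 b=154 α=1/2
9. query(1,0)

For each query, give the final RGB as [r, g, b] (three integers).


(1,2) stack=L1,L2; from [0,0,0]:
+L1 (α=0) → [0, 0, 0]
+L2 (α=1/4) → [5/2, 27/4, 181/4]
= [2, 7, 45]

(1,0) stack=L1,L3,L4,L5,L6; from [0,0,0]:
after L1 α=1/4: [55/4, 1/4, 99/4]
after L3 α=0: [55/4, 1/4, 99/4]
after L4 α=0: [55/4, 1/4, 99/4]
after L5 α=5/8: [2065/32, 543/32, 617/32]
after L6 α=1/2: [3505/64, 3807/64, 5961/64]
rounded: [55, 59, 93]


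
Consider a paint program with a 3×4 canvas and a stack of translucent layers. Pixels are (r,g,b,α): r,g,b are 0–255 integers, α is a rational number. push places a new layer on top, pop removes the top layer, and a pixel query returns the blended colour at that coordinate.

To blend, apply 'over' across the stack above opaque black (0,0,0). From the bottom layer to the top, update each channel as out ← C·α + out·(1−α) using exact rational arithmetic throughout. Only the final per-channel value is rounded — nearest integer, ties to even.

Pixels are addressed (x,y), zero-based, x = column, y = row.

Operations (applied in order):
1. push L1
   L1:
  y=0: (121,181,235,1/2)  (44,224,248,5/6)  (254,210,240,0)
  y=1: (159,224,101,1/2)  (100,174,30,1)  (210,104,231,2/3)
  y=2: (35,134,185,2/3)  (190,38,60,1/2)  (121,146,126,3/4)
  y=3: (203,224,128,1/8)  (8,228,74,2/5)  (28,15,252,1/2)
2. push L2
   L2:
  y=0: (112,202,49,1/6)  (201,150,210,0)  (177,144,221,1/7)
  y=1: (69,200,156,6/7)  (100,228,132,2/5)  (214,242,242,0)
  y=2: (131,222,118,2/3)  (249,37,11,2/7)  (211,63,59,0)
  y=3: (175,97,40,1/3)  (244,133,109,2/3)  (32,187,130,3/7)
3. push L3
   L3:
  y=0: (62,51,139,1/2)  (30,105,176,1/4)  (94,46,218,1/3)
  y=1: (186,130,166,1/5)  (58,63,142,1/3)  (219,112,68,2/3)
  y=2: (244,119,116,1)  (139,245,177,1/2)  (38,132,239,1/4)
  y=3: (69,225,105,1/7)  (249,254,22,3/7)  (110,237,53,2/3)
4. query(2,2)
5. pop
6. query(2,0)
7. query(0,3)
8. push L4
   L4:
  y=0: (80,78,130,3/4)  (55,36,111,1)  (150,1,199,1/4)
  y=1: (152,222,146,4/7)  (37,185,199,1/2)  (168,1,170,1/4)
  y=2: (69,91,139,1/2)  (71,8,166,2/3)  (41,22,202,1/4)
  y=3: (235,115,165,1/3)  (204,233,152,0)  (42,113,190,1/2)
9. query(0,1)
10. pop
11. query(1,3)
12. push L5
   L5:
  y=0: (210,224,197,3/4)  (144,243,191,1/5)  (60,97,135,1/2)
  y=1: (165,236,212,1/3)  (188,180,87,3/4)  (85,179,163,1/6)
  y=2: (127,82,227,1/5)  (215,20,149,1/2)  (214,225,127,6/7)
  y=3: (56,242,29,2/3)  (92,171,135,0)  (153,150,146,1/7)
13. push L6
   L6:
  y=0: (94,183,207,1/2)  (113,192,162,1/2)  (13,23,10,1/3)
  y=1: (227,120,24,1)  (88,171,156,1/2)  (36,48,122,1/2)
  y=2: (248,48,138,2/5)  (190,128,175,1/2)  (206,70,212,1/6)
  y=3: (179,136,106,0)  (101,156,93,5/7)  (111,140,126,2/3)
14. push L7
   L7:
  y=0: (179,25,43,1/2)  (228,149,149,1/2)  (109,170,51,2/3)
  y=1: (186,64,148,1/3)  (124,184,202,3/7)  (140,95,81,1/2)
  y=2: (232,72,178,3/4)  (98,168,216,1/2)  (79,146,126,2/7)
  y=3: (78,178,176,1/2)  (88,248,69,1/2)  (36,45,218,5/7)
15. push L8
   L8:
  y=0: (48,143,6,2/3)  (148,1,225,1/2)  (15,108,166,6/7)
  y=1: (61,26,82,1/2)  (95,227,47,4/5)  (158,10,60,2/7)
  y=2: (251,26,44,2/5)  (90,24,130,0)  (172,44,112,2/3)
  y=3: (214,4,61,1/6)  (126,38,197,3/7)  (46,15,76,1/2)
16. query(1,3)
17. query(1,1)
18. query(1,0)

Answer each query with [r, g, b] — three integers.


at x=2,y=2 over L1,L2,L3:
L1 α=3/4: [363/4, 219/2, 189/2]
L2 α=0: [363/4, 219/2, 189/2]
L3 α=1/4: [1241/16, 921/8, 1045/8]
→ [78, 115, 131]

query (2,0) [L1,L2] — begin 0,0,0
+L1 (α=0) → [0, 0, 0]
+L2 (α=1/7) → [177/7, 144/7, 221/7]
→ [25, 21, 32]

at x=0,y=3 over L1,L2:
after L1 α=1/8: [203/8, 28, 16]
after L2 α=1/3: [301/4, 51, 24]
= [75, 51, 24]

(0,1) stack=L1,L2,L4; from [0,0,0]:
after L1 α=1/2: [159/2, 112, 101/2]
after L2 α=6/7: [141/2, 1312/7, 1973/14]
after L4 α=4/7: [1639/14, 10152/49, 14095/98]
→ [117, 207, 144]

query (1,3) [L1,L2] — begin 0,0,0
+L1 (α=2/5) → [16/5, 456/5, 148/5]
+L2 (α=2/3) → [2456/15, 1786/15, 1238/15]
rounded: [164, 119, 83]

(1,3) stack=L1,L2,L5,L6,L7,L8; from [0,0,0]:
+L1 (α=2/5) → [16/5, 456/5, 148/5]
+L2 (α=2/3) → [2456/15, 1786/15, 1238/15]
+L5 (α=0) → [2456/15, 1786/15, 1238/15]
+L6 (α=5/7) → [12487/105, 15272/105, 9451/105]
+L7 (α=1/2) → [21727/210, 20656/105, 8348/105]
+L8 (α=3/7) → [83144/735, 94594/735, 95447/735]
rounded: [113, 129, 130]

at x=1,y=1 over L1,L2,L5,L6,L7,L8:
after L1 α=1: [100, 174, 30]
after L2 α=2/5: [100, 978/5, 354/5]
after L5 α=3/4: [166, 1839/10, 1659/20]
after L6 α=1/2: [127, 3549/20, 4779/40]
after L7 α=3/7: [880/7, 6309/35, 10839/70]
after L8 α=4/5: [708/7, 38089/175, 23999/350]
→ [101, 218, 69]

(1,0) stack=L1,L2,L5,L6,L7,L8; from [0,0,0]:
+L1 (α=5/6) → [110/3, 560/3, 620/3]
+L2 (α=0) → [110/3, 560/3, 620/3]
+L5 (α=1/5) → [872/15, 2969/15, 3053/15]
+L6 (α=1/2) → [2567/30, 5849/30, 5483/30]
+L7 (α=1/2) → [9407/60, 10319/60, 9953/60]
+L8 (α=1/2) → [18287/120, 10379/120, 23453/120]
= [152, 86, 195]


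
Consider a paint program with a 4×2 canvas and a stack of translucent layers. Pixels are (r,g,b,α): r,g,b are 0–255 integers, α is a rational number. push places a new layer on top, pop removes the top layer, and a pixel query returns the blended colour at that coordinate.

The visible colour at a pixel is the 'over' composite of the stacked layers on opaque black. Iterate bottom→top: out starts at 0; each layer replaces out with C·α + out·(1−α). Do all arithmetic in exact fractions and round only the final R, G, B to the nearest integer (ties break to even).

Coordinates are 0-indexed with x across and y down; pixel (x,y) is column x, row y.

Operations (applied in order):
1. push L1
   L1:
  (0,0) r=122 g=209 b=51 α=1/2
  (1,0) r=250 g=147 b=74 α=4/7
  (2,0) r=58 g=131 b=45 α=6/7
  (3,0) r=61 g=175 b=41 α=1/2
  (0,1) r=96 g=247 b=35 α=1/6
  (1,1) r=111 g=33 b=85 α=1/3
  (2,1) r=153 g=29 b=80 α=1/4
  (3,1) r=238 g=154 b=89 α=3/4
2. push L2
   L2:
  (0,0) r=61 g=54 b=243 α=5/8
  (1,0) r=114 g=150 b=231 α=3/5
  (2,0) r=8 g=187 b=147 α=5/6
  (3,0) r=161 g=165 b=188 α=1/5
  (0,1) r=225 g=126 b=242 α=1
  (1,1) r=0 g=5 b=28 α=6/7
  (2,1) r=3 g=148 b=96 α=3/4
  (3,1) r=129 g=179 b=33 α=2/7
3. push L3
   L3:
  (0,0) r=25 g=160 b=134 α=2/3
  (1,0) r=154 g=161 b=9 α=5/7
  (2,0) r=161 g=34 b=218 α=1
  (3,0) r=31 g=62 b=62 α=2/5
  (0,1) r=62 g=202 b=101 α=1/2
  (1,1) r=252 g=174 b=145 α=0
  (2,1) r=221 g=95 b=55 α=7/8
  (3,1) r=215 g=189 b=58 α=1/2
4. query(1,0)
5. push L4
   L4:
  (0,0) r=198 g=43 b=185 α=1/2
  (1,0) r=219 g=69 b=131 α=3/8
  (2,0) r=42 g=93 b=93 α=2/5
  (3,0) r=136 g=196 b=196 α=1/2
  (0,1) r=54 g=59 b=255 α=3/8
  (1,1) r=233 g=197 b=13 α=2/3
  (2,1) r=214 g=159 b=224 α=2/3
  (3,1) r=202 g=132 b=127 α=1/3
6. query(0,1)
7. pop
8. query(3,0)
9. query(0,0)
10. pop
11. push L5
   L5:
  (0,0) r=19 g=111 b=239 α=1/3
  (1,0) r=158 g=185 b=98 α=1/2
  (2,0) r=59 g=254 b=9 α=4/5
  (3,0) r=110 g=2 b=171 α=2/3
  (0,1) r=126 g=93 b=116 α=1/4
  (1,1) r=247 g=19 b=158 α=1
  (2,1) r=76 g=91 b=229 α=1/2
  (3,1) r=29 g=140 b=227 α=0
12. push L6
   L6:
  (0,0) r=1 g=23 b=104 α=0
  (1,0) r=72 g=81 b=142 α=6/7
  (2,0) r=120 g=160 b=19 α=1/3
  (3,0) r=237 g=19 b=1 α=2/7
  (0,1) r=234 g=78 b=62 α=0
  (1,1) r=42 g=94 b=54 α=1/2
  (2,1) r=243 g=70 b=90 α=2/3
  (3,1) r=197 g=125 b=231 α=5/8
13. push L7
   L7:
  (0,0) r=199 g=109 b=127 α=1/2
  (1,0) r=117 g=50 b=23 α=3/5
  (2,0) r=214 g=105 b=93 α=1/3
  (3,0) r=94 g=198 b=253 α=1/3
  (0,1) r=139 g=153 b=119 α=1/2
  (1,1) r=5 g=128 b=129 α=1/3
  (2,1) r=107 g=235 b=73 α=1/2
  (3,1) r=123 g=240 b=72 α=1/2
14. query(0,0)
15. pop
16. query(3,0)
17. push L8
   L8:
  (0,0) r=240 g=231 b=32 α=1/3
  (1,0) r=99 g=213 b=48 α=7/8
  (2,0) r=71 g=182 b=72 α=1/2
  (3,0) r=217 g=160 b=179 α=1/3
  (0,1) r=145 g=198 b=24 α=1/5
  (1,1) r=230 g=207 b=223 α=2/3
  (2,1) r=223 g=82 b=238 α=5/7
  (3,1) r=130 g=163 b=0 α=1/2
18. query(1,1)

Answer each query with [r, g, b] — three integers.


(1,0) stack=L1,L2,L3; from [0,0,0]:
L1 α=4/7: [1000/7, 84, 296/7]
L2 α=3/5: [4394/35, 618/5, 5443/35]
L3 α=5/7: [35738/245, 5261/35, 12461/245]
= [146, 150, 51]

query (0,1) [L1,L2,L3,L4] — begin 0,0,0
after L1 α=1/6: [16, 247/6, 35/6]
after L2 α=1: [225, 126, 242]
after L3 α=1/2: [287/2, 164, 343/2]
after L4 α=3/8: [1759/16, 997/8, 3245/16]
= [110, 125, 203]

(3,0) stack=L1,L2,L3; from [0,0,0]:
+L1 (α=1/2) → [61/2, 175/2, 41/2]
+L2 (α=1/5) → [283/5, 103, 54]
+L3 (α=2/5) → [1159/25, 433/5, 286/5]
rounded: [46, 87, 57]

query (0,0) [L1,L2,L3] — begin 0,0,0
+L1 (α=1/2) → [61, 209/2, 51/2]
+L2 (α=5/8) → [61, 1167/16, 2583/16]
+L3 (α=2/3) → [37, 6287/48, 6871/48]
= [37, 131, 143]

at x=0,y=0 over L1,L2,L5,L6,L7:
after L1 α=1/2: [61, 209/2, 51/2]
after L2 α=5/8: [61, 1167/16, 2583/16]
after L5 α=1/3: [47, 685/8, 4495/24]
after L6 α=0: [47, 685/8, 4495/24]
after L7 α=1/2: [123, 1557/16, 7543/48]
rounded: [123, 97, 157]

(3,0) stack=L1,L2,L5,L6; from [0,0,0]:
after L1 α=1/2: [61/2, 175/2, 41/2]
after L2 α=1/5: [283/5, 103, 54]
after L5 α=2/3: [461/5, 107/3, 132]
after L6 α=2/7: [935/7, 649/21, 662/7]
rounded: [134, 31, 95]

query (1,1) [L1,L2,L5,L6,L8] — begin 0,0,0
L1 α=1/3: [37, 11, 85/3]
L2 α=6/7: [37/7, 41/7, 589/21]
L5 α=1: [247, 19, 158]
L6 α=1/2: [289/2, 113/2, 106]
L8 α=2/3: [403/2, 941/6, 184]
rounded: [202, 157, 184]


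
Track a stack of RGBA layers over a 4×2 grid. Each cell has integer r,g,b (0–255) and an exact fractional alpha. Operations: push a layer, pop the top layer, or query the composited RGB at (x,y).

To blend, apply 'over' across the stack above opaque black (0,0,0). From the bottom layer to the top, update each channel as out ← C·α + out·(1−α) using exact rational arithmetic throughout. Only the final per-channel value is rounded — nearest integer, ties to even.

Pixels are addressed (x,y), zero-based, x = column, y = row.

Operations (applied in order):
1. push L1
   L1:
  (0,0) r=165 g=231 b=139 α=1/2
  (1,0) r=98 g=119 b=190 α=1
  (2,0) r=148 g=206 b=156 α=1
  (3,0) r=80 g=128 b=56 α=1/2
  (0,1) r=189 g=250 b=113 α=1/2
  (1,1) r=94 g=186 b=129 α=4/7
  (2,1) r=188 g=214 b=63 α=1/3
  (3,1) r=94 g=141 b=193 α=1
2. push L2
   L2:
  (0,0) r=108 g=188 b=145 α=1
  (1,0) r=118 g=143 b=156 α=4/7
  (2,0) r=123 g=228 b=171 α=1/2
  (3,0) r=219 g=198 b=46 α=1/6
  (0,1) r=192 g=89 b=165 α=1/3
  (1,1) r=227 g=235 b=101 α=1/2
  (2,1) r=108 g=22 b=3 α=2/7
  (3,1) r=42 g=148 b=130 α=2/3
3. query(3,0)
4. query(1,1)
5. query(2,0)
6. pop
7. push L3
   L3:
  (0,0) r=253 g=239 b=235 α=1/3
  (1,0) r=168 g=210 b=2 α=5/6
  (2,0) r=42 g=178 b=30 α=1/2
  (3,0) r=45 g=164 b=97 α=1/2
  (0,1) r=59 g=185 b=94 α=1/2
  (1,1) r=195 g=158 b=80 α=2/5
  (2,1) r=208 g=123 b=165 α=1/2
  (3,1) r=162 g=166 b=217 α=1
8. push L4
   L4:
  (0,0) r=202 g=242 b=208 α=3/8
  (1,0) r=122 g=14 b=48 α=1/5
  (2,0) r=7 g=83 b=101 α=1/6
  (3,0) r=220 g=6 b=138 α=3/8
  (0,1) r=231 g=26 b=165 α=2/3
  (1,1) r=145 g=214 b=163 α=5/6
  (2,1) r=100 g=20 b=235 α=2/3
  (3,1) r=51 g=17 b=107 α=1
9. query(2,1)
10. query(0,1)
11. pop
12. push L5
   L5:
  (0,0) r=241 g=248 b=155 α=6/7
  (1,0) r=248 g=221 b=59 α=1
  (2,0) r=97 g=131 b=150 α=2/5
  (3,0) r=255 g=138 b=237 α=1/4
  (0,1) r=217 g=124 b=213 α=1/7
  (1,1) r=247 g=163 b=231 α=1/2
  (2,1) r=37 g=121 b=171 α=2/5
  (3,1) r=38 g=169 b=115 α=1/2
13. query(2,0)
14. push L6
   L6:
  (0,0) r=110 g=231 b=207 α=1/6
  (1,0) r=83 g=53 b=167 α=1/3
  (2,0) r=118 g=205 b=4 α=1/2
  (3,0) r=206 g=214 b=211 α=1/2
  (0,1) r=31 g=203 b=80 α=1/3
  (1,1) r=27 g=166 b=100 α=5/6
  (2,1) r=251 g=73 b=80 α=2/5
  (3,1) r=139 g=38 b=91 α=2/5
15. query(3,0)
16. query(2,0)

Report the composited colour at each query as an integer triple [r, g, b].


at x=3,y=0 over L1,L2:
after L1 α=1/2: [40, 64, 28]
after L2 α=1/6: [419/6, 259/3, 31]
= [70, 86, 31]

query (1,1) [L1,L2] — begin 0,0,0
after L1 α=4/7: [376/7, 744/7, 516/7]
after L2 α=1/2: [1965/14, 2389/14, 1223/14]
→ [140, 171, 87]

query (2,0) [L1,L2] — begin 0,0,0
after L1 α=1: [148, 206, 156]
after L2 α=1/2: [271/2, 217, 327/2]
= [136, 217, 164]

query (2,1) [L1,L3,L4] — begin 0,0,0
after L1 α=1/3: [188/3, 214/3, 21]
after L3 α=1/2: [406/3, 583/6, 93]
after L4 α=2/3: [1006/9, 823/18, 563/3]
→ [112, 46, 188]

(0,1) stack=L1,L3,L4; from [0,0,0]:
after L1 α=1/2: [189/2, 125, 113/2]
after L3 α=1/2: [307/4, 155, 301/4]
after L4 α=2/3: [2155/12, 69, 1621/12]
→ [180, 69, 135]

at x=2,y=0 over L1,L3,L5:
after L1 α=1: [148, 206, 156]
after L3 α=1/2: [95, 192, 93]
after L5 α=2/5: [479/5, 838/5, 579/5]
rounded: [96, 168, 116]

(3,0) stack=L1,L3,L5,L6; from [0,0,0]:
after L1 α=1/2: [40, 64, 28]
after L3 α=1/2: [85/2, 114, 125/2]
after L5 α=1/4: [765/8, 120, 849/8]
after L6 α=1/2: [2413/16, 167, 2537/16]
→ [151, 167, 159]

query (2,0) [L1,L3,L5,L6] — begin 0,0,0
after L1 α=1: [148, 206, 156]
after L3 α=1/2: [95, 192, 93]
after L5 α=2/5: [479/5, 838/5, 579/5]
after L6 α=1/2: [1069/10, 1863/10, 599/10]
rounded: [107, 186, 60]


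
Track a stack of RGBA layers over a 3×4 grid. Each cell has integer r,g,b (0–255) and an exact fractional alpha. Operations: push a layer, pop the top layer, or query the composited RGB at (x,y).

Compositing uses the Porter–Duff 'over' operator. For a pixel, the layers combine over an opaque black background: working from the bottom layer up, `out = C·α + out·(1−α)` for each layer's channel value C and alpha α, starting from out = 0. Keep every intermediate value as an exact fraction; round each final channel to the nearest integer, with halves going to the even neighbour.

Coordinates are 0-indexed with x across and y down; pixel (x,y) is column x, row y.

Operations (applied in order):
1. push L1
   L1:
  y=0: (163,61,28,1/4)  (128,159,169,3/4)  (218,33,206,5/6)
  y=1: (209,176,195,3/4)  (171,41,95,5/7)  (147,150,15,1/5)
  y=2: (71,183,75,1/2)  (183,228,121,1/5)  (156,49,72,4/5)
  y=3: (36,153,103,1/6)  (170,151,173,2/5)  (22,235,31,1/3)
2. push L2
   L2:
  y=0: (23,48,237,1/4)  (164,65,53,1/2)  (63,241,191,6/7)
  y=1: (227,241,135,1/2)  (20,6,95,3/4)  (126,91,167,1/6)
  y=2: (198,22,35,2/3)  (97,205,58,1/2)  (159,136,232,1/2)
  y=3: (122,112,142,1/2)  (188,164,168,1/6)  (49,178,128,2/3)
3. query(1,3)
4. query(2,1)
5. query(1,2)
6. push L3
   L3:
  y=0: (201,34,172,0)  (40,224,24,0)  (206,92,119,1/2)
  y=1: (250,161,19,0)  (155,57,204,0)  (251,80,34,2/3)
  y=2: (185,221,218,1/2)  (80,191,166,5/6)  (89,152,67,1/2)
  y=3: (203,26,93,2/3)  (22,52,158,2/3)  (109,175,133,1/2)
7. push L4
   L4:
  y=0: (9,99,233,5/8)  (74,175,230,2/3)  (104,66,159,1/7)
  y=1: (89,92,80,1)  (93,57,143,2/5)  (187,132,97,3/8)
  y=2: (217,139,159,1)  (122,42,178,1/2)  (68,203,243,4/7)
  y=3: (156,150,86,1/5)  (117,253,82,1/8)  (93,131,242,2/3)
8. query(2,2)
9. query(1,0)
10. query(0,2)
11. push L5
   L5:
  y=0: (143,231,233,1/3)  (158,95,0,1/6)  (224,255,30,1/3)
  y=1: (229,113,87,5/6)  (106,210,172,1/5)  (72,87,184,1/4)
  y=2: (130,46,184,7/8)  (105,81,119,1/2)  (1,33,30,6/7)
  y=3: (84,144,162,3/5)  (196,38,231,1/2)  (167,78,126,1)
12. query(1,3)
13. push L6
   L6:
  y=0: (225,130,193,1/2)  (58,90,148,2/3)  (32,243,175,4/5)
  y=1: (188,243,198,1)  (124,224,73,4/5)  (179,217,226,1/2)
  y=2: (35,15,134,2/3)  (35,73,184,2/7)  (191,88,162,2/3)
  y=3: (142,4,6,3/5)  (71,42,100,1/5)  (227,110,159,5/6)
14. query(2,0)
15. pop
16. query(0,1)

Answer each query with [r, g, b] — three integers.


query (1,3) [L1,L2] — begin 0,0,0
after L1 α=2/5: [68, 302/5, 346/5]
after L2 α=1/6: [88, 233/3, 257/3]
= [88, 78, 86]

at x=2,y=1 over L1,L2:
L1 α=1/5: [147/5, 30, 3]
L2 α=1/6: [91/2, 241/6, 91/3]
→ [46, 40, 30]

(1,2) stack=L1,L2; from [0,0,0]:
L1 α=1/5: [183/5, 228/5, 121/5]
L2 α=1/2: [334/5, 1253/10, 411/10]
→ [67, 125, 41]

at x=2,y=2 over L1,L2,L3,L4:
after L1 α=4/5: [624/5, 196/5, 288/5]
after L2 α=1/2: [1419/10, 438/5, 724/5]
after L3 α=1/2: [2309/20, 599/5, 1059/10]
after L4 α=4/7: [12367/140, 5857/35, 12897/70]
rounded: [88, 167, 184]

query (1,0) [L1,L2,L3,L4] — begin 0,0,0
L1 α=3/4: [96, 477/4, 507/4]
L2 α=1/2: [130, 737/8, 719/8]
L3 α=0: [130, 737/8, 719/8]
L4 α=2/3: [278/3, 1179/8, 4399/24]
= [93, 147, 183]

query (0,2) [L1,L2,L3,L4] — begin 0,0,0
L1 α=1/2: [71/2, 183/2, 75/2]
L2 α=2/3: [863/6, 271/6, 215/6]
L3 α=1/2: [1973/12, 1597/12, 1523/12]
L4 α=1: [217, 139, 159]
= [217, 139, 159]

query (1,3) [L1,L2,L3,L4,L5] — begin 0,0,0
+L1 (α=2/5) → [68, 302/5, 346/5]
+L2 (α=1/6) → [88, 233/3, 257/3]
+L3 (α=2/3) → [44, 545/9, 1205/9]
+L4 (α=1/8) → [425/8, 1523/18, 9173/72]
+L5 (α=1/2) → [1993/16, 2207/36, 25805/144]
rounded: [125, 61, 179]

at x=2,y=0 over L1,L2,L3,L4,L5,L6:
+L1 (α=5/6) → [545/3, 55/2, 515/3]
+L2 (α=6/7) → [1679/21, 421/2, 3953/21]
+L3 (α=1/2) → [6005/42, 605/4, 3226/21]
+L4 (α=1/7) → [6733/49, 1947/14, 7565/49]
+L5 (α=1/3) → [24442/147, 1244/7, 16600/147]
+L6 (α=4/5) → [43258/735, 8048/35, 23900/147]
→ [59, 230, 163]

query (0,1) [L1,L2,L3,L4,L5] — begin 0,0,0
after L1 α=3/4: [627/4, 132, 585/4]
after L2 α=1/2: [1535/8, 373/2, 1125/8]
after L3 α=0: [1535/8, 373/2, 1125/8]
after L4 α=1: [89, 92, 80]
after L5 α=5/6: [617/3, 219/2, 515/6]
→ [206, 110, 86]


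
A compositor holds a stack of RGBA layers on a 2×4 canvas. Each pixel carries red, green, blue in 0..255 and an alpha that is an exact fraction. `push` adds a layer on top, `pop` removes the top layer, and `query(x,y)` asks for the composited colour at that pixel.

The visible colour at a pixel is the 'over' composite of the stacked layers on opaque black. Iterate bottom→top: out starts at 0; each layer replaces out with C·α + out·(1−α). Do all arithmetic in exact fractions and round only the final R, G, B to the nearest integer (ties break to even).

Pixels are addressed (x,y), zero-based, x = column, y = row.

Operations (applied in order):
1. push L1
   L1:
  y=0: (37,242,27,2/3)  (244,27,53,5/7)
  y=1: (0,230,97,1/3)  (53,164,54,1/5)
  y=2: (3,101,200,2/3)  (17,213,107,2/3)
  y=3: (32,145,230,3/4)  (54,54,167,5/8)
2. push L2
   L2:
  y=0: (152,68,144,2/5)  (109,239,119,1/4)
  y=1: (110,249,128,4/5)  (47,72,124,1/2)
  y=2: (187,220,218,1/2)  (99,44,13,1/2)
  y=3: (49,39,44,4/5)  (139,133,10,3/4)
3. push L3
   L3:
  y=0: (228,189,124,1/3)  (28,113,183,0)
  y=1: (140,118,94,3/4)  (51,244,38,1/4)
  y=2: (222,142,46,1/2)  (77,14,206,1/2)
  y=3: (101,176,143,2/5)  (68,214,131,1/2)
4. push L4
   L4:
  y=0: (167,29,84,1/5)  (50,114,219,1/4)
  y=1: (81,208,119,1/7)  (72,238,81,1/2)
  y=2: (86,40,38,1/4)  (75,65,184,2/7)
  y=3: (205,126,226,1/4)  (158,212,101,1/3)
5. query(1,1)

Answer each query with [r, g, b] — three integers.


query (1,1) [L1,L2,L3,L4] — begin 0,0,0
after L1 α=1/5: [53/5, 164/5, 54/5]
after L2 α=1/2: [144/5, 262/5, 337/5]
after L3 α=1/4: [687/20, 1003/10, 1201/20]
after L4 α=1/2: [2127/40, 3383/20, 2821/40]
rounded: [53, 169, 71]


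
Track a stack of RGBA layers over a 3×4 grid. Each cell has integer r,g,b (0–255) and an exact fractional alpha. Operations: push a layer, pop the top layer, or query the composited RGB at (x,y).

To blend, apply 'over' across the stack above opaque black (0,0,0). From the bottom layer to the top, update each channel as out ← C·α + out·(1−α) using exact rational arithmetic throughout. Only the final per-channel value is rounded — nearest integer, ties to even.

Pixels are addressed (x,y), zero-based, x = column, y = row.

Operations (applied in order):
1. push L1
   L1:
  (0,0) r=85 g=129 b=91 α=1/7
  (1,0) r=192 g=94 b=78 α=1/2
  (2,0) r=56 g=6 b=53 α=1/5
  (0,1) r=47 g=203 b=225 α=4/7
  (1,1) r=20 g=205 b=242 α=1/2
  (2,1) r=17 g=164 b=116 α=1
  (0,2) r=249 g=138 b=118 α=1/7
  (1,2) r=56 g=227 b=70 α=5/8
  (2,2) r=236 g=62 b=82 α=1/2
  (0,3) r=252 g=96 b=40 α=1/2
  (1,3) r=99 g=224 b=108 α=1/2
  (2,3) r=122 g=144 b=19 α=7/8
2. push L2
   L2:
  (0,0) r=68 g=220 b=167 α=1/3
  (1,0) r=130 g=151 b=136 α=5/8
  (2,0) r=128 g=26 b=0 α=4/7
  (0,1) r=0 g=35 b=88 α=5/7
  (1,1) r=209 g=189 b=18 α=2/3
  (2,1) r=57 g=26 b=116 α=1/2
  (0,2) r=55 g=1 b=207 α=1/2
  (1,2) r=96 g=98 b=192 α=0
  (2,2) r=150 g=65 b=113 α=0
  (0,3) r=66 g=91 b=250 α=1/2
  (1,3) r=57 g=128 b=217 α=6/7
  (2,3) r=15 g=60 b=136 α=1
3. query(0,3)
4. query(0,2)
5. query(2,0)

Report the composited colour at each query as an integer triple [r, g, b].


(0,3) stack=L1,L2; from [0,0,0]:
L1 α=1/2: [126, 48, 20]
L2 α=1/2: [96, 139/2, 135]
rounded: [96, 70, 135]

(0,2) stack=L1,L2; from [0,0,0]:
+L1 (α=1/7) → [249/7, 138/7, 118/7]
+L2 (α=1/2) → [317/7, 145/14, 1567/14]
rounded: [45, 10, 112]

at x=2,y=0 over L1,L2:
after L1 α=1/5: [56/5, 6/5, 53/5]
after L2 α=4/7: [2728/35, 538/35, 159/35]
→ [78, 15, 5]


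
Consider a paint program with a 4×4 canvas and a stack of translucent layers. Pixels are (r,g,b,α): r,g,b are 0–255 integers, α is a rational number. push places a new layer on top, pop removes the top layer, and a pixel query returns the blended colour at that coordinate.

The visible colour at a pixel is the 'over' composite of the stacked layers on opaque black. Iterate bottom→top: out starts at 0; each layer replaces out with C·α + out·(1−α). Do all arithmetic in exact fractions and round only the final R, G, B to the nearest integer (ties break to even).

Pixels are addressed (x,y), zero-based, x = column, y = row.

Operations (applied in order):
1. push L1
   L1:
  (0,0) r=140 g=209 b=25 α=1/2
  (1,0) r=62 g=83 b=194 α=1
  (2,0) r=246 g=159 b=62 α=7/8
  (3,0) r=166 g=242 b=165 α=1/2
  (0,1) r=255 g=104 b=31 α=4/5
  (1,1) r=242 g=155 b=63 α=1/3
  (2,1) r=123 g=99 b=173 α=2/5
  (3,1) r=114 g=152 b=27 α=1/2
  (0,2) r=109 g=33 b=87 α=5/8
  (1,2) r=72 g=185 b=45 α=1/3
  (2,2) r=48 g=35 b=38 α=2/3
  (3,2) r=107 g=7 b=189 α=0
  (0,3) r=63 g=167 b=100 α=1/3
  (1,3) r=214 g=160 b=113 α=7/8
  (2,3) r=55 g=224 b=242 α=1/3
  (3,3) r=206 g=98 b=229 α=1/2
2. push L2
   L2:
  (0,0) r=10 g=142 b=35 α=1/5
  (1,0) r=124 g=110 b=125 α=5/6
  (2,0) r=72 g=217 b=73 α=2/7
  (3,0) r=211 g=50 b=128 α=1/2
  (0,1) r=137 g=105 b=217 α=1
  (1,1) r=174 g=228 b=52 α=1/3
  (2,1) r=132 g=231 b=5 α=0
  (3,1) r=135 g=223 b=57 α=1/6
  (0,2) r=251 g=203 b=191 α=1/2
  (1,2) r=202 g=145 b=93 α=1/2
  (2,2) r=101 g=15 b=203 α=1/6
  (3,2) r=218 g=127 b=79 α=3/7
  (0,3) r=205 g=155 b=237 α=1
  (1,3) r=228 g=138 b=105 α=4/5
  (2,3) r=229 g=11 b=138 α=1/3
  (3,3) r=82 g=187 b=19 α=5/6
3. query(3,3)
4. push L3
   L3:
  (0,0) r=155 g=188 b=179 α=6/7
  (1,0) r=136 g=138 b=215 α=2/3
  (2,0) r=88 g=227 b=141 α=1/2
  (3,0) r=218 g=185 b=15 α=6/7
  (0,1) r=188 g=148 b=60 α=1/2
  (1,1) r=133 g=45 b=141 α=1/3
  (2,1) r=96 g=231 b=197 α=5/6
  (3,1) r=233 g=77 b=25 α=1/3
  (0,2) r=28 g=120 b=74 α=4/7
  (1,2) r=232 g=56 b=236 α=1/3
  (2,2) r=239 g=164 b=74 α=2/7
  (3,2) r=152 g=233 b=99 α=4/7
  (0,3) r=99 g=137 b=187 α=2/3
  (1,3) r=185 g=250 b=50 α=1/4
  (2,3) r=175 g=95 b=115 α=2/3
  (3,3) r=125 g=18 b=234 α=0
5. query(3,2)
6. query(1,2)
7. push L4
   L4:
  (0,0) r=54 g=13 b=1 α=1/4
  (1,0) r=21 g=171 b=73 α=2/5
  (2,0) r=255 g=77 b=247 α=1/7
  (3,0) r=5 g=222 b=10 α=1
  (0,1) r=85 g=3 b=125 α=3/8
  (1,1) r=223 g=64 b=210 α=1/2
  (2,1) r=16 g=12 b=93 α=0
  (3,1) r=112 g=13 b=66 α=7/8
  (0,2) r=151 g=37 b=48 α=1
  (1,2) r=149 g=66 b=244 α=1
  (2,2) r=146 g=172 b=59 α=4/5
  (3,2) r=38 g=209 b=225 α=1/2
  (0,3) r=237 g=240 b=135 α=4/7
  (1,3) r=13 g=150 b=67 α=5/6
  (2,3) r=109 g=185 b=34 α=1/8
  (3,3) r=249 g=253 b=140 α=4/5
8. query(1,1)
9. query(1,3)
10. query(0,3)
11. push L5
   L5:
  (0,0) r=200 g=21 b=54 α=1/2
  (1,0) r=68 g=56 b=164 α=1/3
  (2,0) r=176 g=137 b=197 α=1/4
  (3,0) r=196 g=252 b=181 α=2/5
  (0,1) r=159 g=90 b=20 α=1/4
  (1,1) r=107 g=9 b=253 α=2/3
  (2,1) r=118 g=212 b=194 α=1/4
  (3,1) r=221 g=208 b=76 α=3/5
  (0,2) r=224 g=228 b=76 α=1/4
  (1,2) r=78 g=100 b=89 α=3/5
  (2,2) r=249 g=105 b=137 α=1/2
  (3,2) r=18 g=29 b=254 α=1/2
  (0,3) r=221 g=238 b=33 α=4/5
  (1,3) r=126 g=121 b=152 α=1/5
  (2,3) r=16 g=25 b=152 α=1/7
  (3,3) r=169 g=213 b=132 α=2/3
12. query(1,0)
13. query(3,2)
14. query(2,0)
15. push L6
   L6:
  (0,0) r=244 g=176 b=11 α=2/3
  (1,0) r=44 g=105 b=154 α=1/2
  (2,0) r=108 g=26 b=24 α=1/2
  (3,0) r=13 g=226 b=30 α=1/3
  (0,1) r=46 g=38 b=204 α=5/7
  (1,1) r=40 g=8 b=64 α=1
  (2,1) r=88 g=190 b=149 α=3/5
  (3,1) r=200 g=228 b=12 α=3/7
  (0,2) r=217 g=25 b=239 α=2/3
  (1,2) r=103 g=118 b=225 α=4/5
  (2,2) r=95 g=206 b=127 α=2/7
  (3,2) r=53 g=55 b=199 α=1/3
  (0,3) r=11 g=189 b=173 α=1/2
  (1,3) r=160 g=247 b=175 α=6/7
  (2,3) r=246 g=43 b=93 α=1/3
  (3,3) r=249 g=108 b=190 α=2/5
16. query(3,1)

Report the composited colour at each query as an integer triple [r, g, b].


query (3,3) [L1,L2] — begin 0,0,0
after L1 α=1/2: [103, 49, 229/2]
after L2 α=5/6: [171/2, 164, 419/12]
rounded: [86, 164, 35]

query (3,2) [L1,L2,L3] — begin 0,0,0
+L1 (α=0) → [0, 0, 0]
+L2 (α=3/7) → [654/7, 381/7, 237/7]
+L3 (α=4/7) → [6218/49, 7667/49, 3483/49]
= [127, 156, 71]

at x=1,y=2 over L1,L2,L3:
+L1 (α=1/3) → [24, 185/3, 15]
+L2 (α=1/2) → [113, 310/3, 54]
+L3 (α=1/3) → [458/3, 788/9, 344/3]
rounded: [153, 88, 115]

query (1,1) [L1,L2,L3,L4] — begin 0,0,0
+L1 (α=1/3) → [242/3, 155/3, 21]
+L2 (α=1/3) → [1006/9, 994/9, 94/3]
+L3 (α=1/3) → [3209/27, 2393/27, 611/9]
+L4 (α=1/2) → [4615/27, 4121/54, 2501/18]
= [171, 76, 139]

at x=1,y=3 over L1,L2,L3,L4:
+L1 (α=7/8) → [749/4, 140, 791/8]
+L2 (α=4/5) → [4397/20, 692/5, 4151/40]
+L3 (α=1/4) → [16891/80, 1663/10, 14453/160]
+L4 (α=5/6) → [22091/480, 9163/60, 68053/960]
rounded: [46, 153, 71]

at x=0,y=3 over L1,L2,L3,L4:
after L1 α=1/3: [21, 167/3, 100/3]
after L2 α=1: [205, 155, 237]
after L3 α=2/3: [403/3, 143, 611/3]
after L4 α=4/7: [193, 1389/7, 1151/7]
→ [193, 198, 164]

at x=1,y=0 over L1,L2,L3,L4,L5:
+L1 (α=1) → [62, 83, 194]
+L2 (α=5/6) → [341/3, 211/2, 273/2]
+L3 (α=2/3) → [1157/9, 763/6, 1133/6]
+L4 (α=2/5) → [1283/15, 1447/10, 285/2]
+L5 (α=1/3) → [3586/45, 1727/15, 449/3]
= [80, 115, 150]

(3,2) stack=L1,L2,L3,L4,L5; from [0,0,0]:
after L1 α=0: [0, 0, 0]
after L2 α=3/7: [654/7, 381/7, 237/7]
after L3 α=4/7: [6218/49, 7667/49, 3483/49]
after L4 α=1/2: [4040/49, 8954/49, 7254/49]
after L5 α=1/2: [2461/49, 10375/98, 9850/49]
rounded: [50, 106, 201]

at x=2,y=0 over L1,L2,L3,L4,L5:
+L1 (α=7/8) → [861/4, 1113/8, 217/4]
+L2 (α=2/7) → [4881/28, 1291/8, 1669/28]
+L3 (α=1/2) → [7345/56, 3107/16, 5617/56]
+L4 (α=1/7) → [29175/196, 9937/56, 23767/196]
+L5 (α=1/4) → [122021/784, 37483/224, 109913/784]
= [156, 167, 140]

at x=3,y=1 over L1,L2,L3,L4,L5,L6:
after L1 α=1/2: [57, 76, 27/2]
after L2 α=1/6: [70, 201/2, 83/4]
after L3 α=1/3: [373/3, 278/3, 133/6]
after L4 α=7/8: [2725/24, 551/24, 2905/48]
after L5 α=3/5: [10681/60, 8039/60, 8377/120]
after L6 α=3/7: [19681/105, 18299/105, 1351/30]
rounded: [187, 174, 45]
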